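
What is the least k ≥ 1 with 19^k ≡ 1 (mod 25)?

By Lagrange's theorem, ord_25(19) divides φ(25) = φ(5^2) = 5·(5−1) = 20 = 2^2 · 5.
Divisors of 20: 1, 2, 4, 5, 10, 20.
Evaluate successive powers at the divisors of 20:
19^1 ≡ 19
19^2 ≡ 11
19^4 ≡ 21
19^5 ≡ 24
19^10 ≡ 1
Therefore the multiplicative order of 19 modulo 25 is 10.

10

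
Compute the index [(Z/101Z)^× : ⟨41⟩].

ord(41) | φ(101) = 101 − 1 = 100 = 2^2 · 5^2.
Divisors of 100: 1, 2, 4, 5, 10, 20, 25, 50, 100.
Evaluate successive powers at the divisors of 100:
41^1 ≡ 41 (mod 101)
41^2 ≡ 65 (mod 101)
41^4 ≡ 84 (mod 101)
41^5 ≡ 10 (mod 101)
41^10 ≡ 100 (mod 101)
41^20 ≡ 1 (mod 101) ✓
So ord_101(41) = 20, hence |⟨41⟩| = 20.
Index = |(Z/101Z)^×| / |⟨41⟩| = 100 / 20 = 5.

5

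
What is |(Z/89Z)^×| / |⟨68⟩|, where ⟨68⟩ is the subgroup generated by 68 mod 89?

Since 68 ∈ (Z/89Z)^×, its order divides φ(89) = 89 − 1 = 88 = 2^3 · 11.
Divisors of 88: 1, 2, 4, 8, 11, 22, 44, 88.
Check 68^d mod 89 for each divisor in increasing order:
68^1 ≡ 68
68^2 ≡ 85
68^4 ≡ 16
68^8 ≡ 78
68^11 ≡ 55
68^22 ≡ 88
68^44 ≡ 1
Thus |⟨68⟩| = ord(68) = 44.
Index = |(Z/89Z)^×| / |⟨68⟩| = 88 / 44 = 2.

2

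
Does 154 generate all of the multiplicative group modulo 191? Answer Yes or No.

φ(191) = 191 − 1 = 190 = 2 · 5 · 19.
It suffices to check that the order of 154 is not a proper divisor of 190: compute 154^(190/q) for q ∈ {2, 5, 19}.
154^95 ≡ 1 (mod 191)  [q = 2: ≡ 1 ✗]
154^38 ≡ 1 (mod 191)  [q = 5: ≡ 1 ✗]
154^10 ≡ 125 (mod 191)  [q = 19: ≢ 1 ✓]
The check at q = 2 fails, so 154 generates a proper subgroup.

No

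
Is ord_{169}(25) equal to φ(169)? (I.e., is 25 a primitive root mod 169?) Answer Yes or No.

φ(169) = φ(13^2) = 13·(13−1) = 156 = 2^2 · 3 · 13.
It suffices to check that the order of 25 is not a proper divisor of 156: compute 25^(156/q) for q ∈ {2, 3, 13}.
25^78 ≡ 1 (mod 169)  [q = 2: ≡ 1 ✗]
25^52 ≡ 1 (mod 169)  [q = 3: ≡ 1 ✗]
25^12 ≡ 27 (mod 169)  [q = 13: ≢ 1 ✓]
25^78 ≡ 1 shows ord(25) | 78, strictly less than φ(169); not a primitive root.

No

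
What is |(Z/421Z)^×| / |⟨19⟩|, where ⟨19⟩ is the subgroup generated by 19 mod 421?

3

ord(19) | φ(421) = 421 − 1 = 420 = 2^2 · 3 · 5 · 7.
Divisors of 420: 1, 2, 3, 4, 5, 6, 7, 10, 12, 14, 15, 20, 21, 28, 30, 35, 42, 60, 70, 84, 105, 140, 210, 420.
Evaluate successive powers at the divisors of 420:
19^1 ≡ 19
19^2 ≡ 361
19^3 ≡ 123
19^4 ≡ 232
19^5 ≡ 198
19^6 ≡ 394
19^7 ≡ 329
19^10 ≡ 51
19^12 ≡ 308
19^14 ≡ 44
19^15 ≡ 415
19^20 ≡ 75
19^21 ≡ 162
19^28 ≡ 252
19^30 ≡ 36
19^35 ≡ 392
19^42 ≡ 142
19^60 ≡ 33
19^70 ≡ 420
19^84 ≡ 377
19^105 ≡ 29
19^140 ≡ 1
The order of 19 is 140, so the subgroup it generates has 140 elements.
The index is φ(421) / ord(19) = 420 / 140 = 3.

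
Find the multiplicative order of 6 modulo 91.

Since 6 ∈ (Z/91Z)^×, its order divides φ(91) = φ(7·13) = (7−1)·(13−1) = 6·12 = 72 = 2^3 · 3^2.
Divisors of 72: 1, 2, 3, 4, 6, 8, 9, 12, 18, 24, 36, 72.
Test each divisor d:
6^1 ≡ 6 (mod 91)
6^2 ≡ 36 (mod 91)
6^3 ≡ 34 (mod 91)
6^4 ≡ 22 (mod 91)
6^6 ≡ 64 (mod 91)
6^8 ≡ 29 (mod 91)
6^9 ≡ 83 (mod 91)
6^12 ≡ 1 (mod 91) ✓
So ord_91(6) = 12.

12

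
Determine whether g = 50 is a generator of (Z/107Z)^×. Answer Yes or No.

Yes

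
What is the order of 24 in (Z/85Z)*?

16

By Lagrange's theorem, ord_85(24) divides φ(85) = φ(5·17) = (5−1)·(17−1) = 4·16 = 64 = 2^6.
Divisors of 64: 1, 2, 4, 8, 16, 32, 64.
Compute 24^d (mod 85) for the divisors d until we hit 1:
24^1 ≡ 24 (mod 85)
24^2 ≡ 66 (mod 85)
24^4 ≡ 21 (mod 85)
24^8 ≡ 16 (mod 85)
24^16 ≡ 1 (mod 85) ✓
So ord_85(24) = 16.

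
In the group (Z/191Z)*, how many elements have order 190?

72

φ(191) = 191 − 1 = 190 = 2 · 5 · 19.
In a cyclic group of order 190, there are φ(d) elements of order d for each divisor d of 190, and zero for non-divisors.
190 = 2 · 5 · 19 divides 190, and φ(190) = 72.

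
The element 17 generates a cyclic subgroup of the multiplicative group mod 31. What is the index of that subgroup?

1

The order of 17 must divide φ(31) = 31 − 1 = 30 = 2 · 3 · 5.
Divisors of 30: 1, 2, 3, 5, 6, 10, 15, 30.
Evaluate successive powers at the divisors of 30:
17^1 ≡ 17 (mod 31)
17^2 ≡ 10 (mod 31)
17^3 ≡ 15 (mod 31)
17^5 ≡ 26 (mod 31)
17^6 ≡ 8 (mod 31)
17^10 ≡ 25 (mod 31)
17^15 ≡ 30 (mod 31)
17^30 ≡ 1 (mod 31) ✓
Thus |⟨17⟩| = ord(17) = 30.
[(Z/31Z)^× : ⟨17⟩] = 30/30 = 1.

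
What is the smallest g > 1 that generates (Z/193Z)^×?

φ(193) = 193 − 1 = 192 = 2^6 · 3.
g is a primitive root iff g^(192/q) ≢ 1 (mod 193) for each prime q ∈ {2, 3}.
g = 2: 2^96 ≡ 1 — hits 1, so not a primitive root.
g = 3: 3^96 ≡ 1 — hits 1, so not a primitive root.
g = 4: 4^96 ≡ 1 — hits 1, so not a primitive root.
g = 5: 5^96 ≡ 192; 5^64 ≡ 84 — none is 1, so 5 is a primitive root.
Hence the least primitive root of 193 is 5.

5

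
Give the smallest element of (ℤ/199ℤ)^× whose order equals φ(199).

3

φ(199) = 199 − 1 = 198 = 2 · 3^2 · 11.
Test candidates g = 2, 3, … against the prime factors q ∈ {2, 3, 11} of φ(199): g is a generator iff g^(198/q) ≢ 1 for every such q.
g = 2: 2^99 ≡ 1 — hits 1, so not a primitive root.
g = 3: 3^99 ≡ 198; 3^66 ≡ 106; 3^18 ≡ 125 — none is 1, so 3 is a primitive root.
The smallest primitive root modulo 199 is 3.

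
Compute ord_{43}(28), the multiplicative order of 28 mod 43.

42

Since 28 ∈ (Z/43Z)^×, its order divides φ(43) = 43 − 1 = 42 = 2 · 3 · 7.
Divisors of 42: 1, 2, 3, 6, 7, 14, 21, 42.
Test each divisor d:
28^1 ≡ 28
28^2 ≡ 10
28^3 ≡ 22
28^6 ≡ 11
28^7 ≡ 7
28^14 ≡ 6
28^21 ≡ 42
28^42 ≡ 1
The smallest such exponent is 42, so the order of 28 is 42.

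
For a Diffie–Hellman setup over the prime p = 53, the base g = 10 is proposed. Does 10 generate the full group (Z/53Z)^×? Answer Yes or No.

No

φ(53) = 53 − 1 = 52 = 2^2 · 13.
It suffices to check that the order of 10 is not a proper divisor of 52: compute 10^(52/q) for q ∈ {2, 13}.
10^26 ≡ 1 (mod 53)  [q = 2: ≡ 1 ✗]
10^4 ≡ 36 (mod 53)  [q = 13: ≢ 1 ✓]
Since 10^26 ≡ 1, the order of 10 divides 26 < 52, so 10 is not a primitive root.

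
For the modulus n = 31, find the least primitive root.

3

φ(31) = 31 − 1 = 30 = 2 · 3 · 5.
g is a primitive root iff g^(30/q) ≢ 1 (mod 31) for each prime q ∈ {2, 3, 5}.
g = 2: 2^15 ≡ 1 — hits 1, so not a primitive root.
g = 3: 3^15 ≡ 30; 3^10 ≡ 25; 3^6 ≡ 16 — none is 1, so 3 is a primitive root.
The smallest primitive root modulo 31 is 3.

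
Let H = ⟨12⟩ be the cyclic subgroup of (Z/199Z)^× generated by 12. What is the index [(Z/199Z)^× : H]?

The order of 12 must divide φ(199) = 199 − 1 = 198 = 2 · 3^2 · 11.
Divisors of 198: 1, 2, 3, 6, 9, 11, 18, 22, 33, 66, 99, 198.
Check 12^d mod 199 for each divisor in increasing order:
12^1 ≡ 12 (mod 199)
12^2 ≡ 144 (mod 199)
12^3 ≡ 136 (mod 199)
12^6 ≡ 188 (mod 199)
12^9 ≡ 96 (mod 199)
12^11 ≡ 93 (mod 199)
12^18 ≡ 62 (mod 199)
12^22 ≡ 92 (mod 199)
12^33 ≡ 198 (mod 199)
12^66 ≡ 1 (mod 199) ✓
So ord_199(12) = 66, hence |⟨12⟩| = 66.
[(Z/199Z)^× : ⟨12⟩] = 198/66 = 3.

3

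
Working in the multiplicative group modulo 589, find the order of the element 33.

90

Since 33 ∈ (Z/589Z)^×, its order divides φ(589) = φ(19·31) = (19−1)·(31−1) = 18·30 = 540 = 2^2 · 3^3 · 5.
Divisors of 540: 1, 2, 3, 4, 5, 6, 9, 10, 12, 15, 18, 20, 27, 30, 36, 45, 54, 60, 90, 108, 135, 180, 270, 540.
Test each divisor d:
33^1 ≡ 33
33^2 ≡ 500
33^3 ≡ 8
33^4 ≡ 264
33^5 ≡ 466
33^6 ≡ 64
33^9 ≡ 512
33^10 ≡ 404
33^12 ≡ 562
33^15 ≡ 373
33^18 ≡ 39
33^20 ≡ 63
33^27 ≡ 531
33^30 ≡ 125
33^36 ≡ 343
33^45 ≡ 94
33^54 ≡ 419
33^60 ≡ 311
33^90 ≡ 1
Therefore the multiplicative order of 33 modulo 589 is 90.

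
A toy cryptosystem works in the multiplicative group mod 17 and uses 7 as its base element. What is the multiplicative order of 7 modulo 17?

16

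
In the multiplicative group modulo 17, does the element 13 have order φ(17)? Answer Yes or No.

No

φ(17) = 17 − 1 = 16 = 2^4.
13 is a primitive root mod 17 iff 13^(φ(17)/q) ≢ 1 for every prime q | φ(17), i.e. q ∈ {2}.
13^8 ≡ 1 (mod 17)  [q = 2: ≡ 1 ✗]
Since 13^8 ≡ 1, the order of 13 divides 8 < 16, so 13 is not a primitive root.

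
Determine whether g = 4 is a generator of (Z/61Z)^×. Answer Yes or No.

No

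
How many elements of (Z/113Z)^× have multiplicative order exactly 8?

4

φ(113) = 113 − 1 = 112 = 2^4 · 7.
(Z/113Z)^× is cyclic (|G| = 112); a cyclic group of order m has exactly φ(d) elements of each order d | m, and none otherwise.
8 = 2^3 divides 112, and φ(8) = 4.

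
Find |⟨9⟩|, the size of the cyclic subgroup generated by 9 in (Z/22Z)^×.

5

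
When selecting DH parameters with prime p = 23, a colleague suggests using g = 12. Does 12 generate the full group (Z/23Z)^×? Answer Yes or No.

φ(23) = 23 − 1 = 22 = 2 · 11.
12 is a primitive root mod 23 iff 12^(φ(23)/q) ≢ 1 for every prime q | φ(23), i.e. q ∈ {2, 11}.
12^11 ≡ 1 (mod 23)  [q = 2: ≡ 1 ✗]
12^2 ≡ 6 (mod 23)  [q = 11: ≢ 1 ✓]
12^11 ≡ 1 shows ord(12) | 11, strictly less than φ(23); not a primitive root.

No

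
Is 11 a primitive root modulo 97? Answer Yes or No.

φ(97) = 97 − 1 = 96 = 2^5 · 3.
11 is a primitive root mod 97 iff 11^(φ(97)/q) ≢ 1 for every prime q | φ(97), i.e. q ∈ {2, 3}.
11^48 ≡ 1 (mod 97)  [q = 2: ≡ 1 ✗]
11^32 ≡ 61 (mod 97)  [q = 3: ≢ 1 ✓]
11^48 ≡ 1 shows ord(11) | 48, strictly less than φ(97); not a primitive root.

No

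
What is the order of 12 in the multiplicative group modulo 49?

ord(12) | φ(49) = φ(7^2) = 7·(7−1) = 42 = 2 · 3 · 7.
Divisors of 42: 1, 2, 3, 6, 7, 14, 21, 42.
Compute 12^d (mod 49) for the divisors d until we hit 1:
12^1 ≡ 12 (mod 49)
12^2 ≡ 46 (mod 49)
12^3 ≡ 13 (mod 49)
12^6 ≡ 22 (mod 49)
12^7 ≡ 19 (mod 49)
12^14 ≡ 18 (mod 49)
12^21 ≡ 48 (mod 49)
12^42 ≡ 1 (mod 49) ✓
Hence ord(12) = 42.

42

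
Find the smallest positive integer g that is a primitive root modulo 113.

3

φ(113) = 113 − 1 = 112 = 2^4 · 7.
Test candidates g = 2, 3, … against the prime factors q ∈ {2, 7} of φ(113): g is a generator iff g^(112/q) ≢ 1 for every such q.
g = 2: 2^56 ≡ 1 — hits 1, so not a primitive root.
g = 3: 3^56 ≡ 112; 3^16 ≡ 49 — none is 1, so 3 is a primitive root.
Hence the least primitive root of 113 is 3.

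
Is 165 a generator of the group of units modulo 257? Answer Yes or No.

No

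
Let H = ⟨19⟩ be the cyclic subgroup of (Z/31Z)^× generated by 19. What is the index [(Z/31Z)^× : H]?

2

By Lagrange's theorem, ord_31(19) divides φ(31) = 31 − 1 = 30 = 2 · 3 · 5.
Divisors of 30: 1, 2, 3, 5, 6, 10, 15, 30.
Compute 19^d (mod 31) for the divisors d until we hit 1:
19^1 ≡ 19
19^2 ≡ 20
19^3 ≡ 8
19^5 ≡ 5
19^6 ≡ 2
19^10 ≡ 25
19^15 ≡ 1
The order of 19 is 15, so the subgroup it generates has 15 elements.
Index = |(Z/31Z)^×| / |⟨19⟩| = 30 / 15 = 2.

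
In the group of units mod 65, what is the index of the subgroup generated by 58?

Since 58 ∈ (Z/65Z)^×, its order divides φ(65) = φ(5·13) = (5−1)·(13−1) = 4·12 = 48 = 2^4 · 3.
Divisors of 48: 1, 2, 3, 4, 6, 8, 12, 16, 24, 48.
Compute 58^d (mod 65) for the divisors d until we hit 1:
58^1 ≡ 58 (mod 65)
58^2 ≡ 49 (mod 65)
58^3 ≡ 47 (mod 65)
58^4 ≡ 61 (mod 65)
58^6 ≡ 64 (mod 65)
58^8 ≡ 16 (mod 65)
58^12 ≡ 1 (mod 65) ✓
So ord_65(58) = 12, hence |⟨58⟩| = 12.
[(Z/65Z)^× : ⟨58⟩] = 48/12 = 4.

4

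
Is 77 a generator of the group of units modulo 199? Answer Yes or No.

φ(199) = 199 − 1 = 198 = 2 · 3^2 · 11.
An element g generates (Z/199Z)^× iff g^(198/q) ≢ 1 (mod 199) for each prime q ∈ {2, 3, 11}.
77^99 ≡ 198 (mod 199)  [q = 2: ≢ 1 ✓]
77^66 ≡ 106 (mod 199)  [q = 3: ≢ 1 ✓]
77^18 ≡ 125 (mod 199)  [q = 11: ≢ 1 ✓]
Every test exponent gives a nontrivial residue, hence 77 generates the full group.

Yes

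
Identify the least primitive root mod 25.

2

φ(25) = φ(5^2) = 5·(5−1) = 20 = 2^2 · 5.
g is a primitive root iff g^(20/q) ≢ 1 (mod 25) for each prime q ∈ {2, 5}.
g = 2: 2^10 ≡ 24; 2^4 ≡ 16 — none is 1, so 2 is a primitive root.
So 2 is the smallest generator of (Z/25Z)^×.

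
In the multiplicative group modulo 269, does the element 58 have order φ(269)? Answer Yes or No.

φ(269) = 269 − 1 = 268 = 2^2 · 67.
An element g generates (Z/269Z)^× iff g^(268/q) ≢ 1 (mod 269) for each prime q ∈ {2, 67}.
58^134 ≡ 1 (mod 269)  [q = 2: ≡ 1 ✗]
58^4 ≡ 204 (mod 269)  [q = 67: ≢ 1 ✓]
Since 58^134 ≡ 1, the order of 58 divides 134 < 268, so 58 is not a primitive root.

No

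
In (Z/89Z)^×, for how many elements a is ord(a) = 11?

10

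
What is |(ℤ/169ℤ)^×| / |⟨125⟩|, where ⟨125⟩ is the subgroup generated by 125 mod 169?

3

The order of 125 must divide φ(169) = φ(13^2) = 13·(13−1) = 156 = 2^2 · 3 · 13.
Divisors of 156: 1, 2, 3, 4, 6, 12, 13, 26, 39, 52, 78, 156.
Compute 125^d (mod 169) for the divisors d until we hit 1:
125^1 ≡ 125
125^2 ≡ 77
125^3 ≡ 161
125^4 ≡ 14
125^6 ≡ 64
125^12 ≡ 40
125^13 ≡ 99
125^26 ≡ 168
125^39 ≡ 70
125^52 ≡ 1
Thus |⟨125⟩| = ord(125) = 52.
[(Z/169Z)^× : ⟨125⟩] = 156/52 = 3.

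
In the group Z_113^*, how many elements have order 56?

φ(113) = 113 − 1 = 112 = 2^4 · 7.
(Z/113Z)^× is cyclic (|G| = 112); a cyclic group of order m has exactly φ(d) elements of each order d | m, and none otherwise.
56 = 2^3 · 7 divides 112, and φ(56) = 24.

24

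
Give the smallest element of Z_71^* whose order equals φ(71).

7

φ(71) = 71 − 1 = 70 = 2 · 5 · 7.
Test candidates g = 2, 3, … against the prime factors q ∈ {2, 5, 7} of φ(71): g is a generator iff g^(70/q) ≢ 1 for every such q.
g = 2: 2^35 ≡ 1 — hits 1, so not a primitive root.
g = 3: 3^35 ≡ 1 — hits 1, so not a primitive root.
g = 4: 4^35 ≡ 1 — hits 1, so not a primitive root.
g = 5: 5^35 ≡ 1 — hits 1, so not a primitive root.
g = 6: 6^35 ≡ 1 — hits 1, so not a primitive root.
g = 7: 7^35 ≡ 70; 7^14 ≡ 54; 7^10 ≡ 45 — none is 1, so 7 is a primitive root.
So 7 is the smallest generator of (Z/71Z)^×.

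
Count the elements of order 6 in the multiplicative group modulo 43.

2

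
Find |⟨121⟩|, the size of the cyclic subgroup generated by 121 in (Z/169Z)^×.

By Lagrange's theorem, ord_169(121) divides φ(169) = φ(13^2) = 13·(13−1) = 156 = 2^2 · 3 · 13.
Divisors of 156: 1, 2, 3, 4, 6, 12, 13, 26, 39, 52, 78, 156.
Evaluate successive powers at the divisors of 156:
121^1 ≡ 121 (mod 169)
121^2 ≡ 107 (mod 169)
121^3 ≡ 103 (mod 169)
121^4 ≡ 126 (mod 169)
121^6 ≡ 131 (mod 169)
121^12 ≡ 92 (mod 169)
121^13 ≡ 147 (mod 169)
121^26 ≡ 146 (mod 169)
121^39 ≡ 168 (mod 169)
121^52 ≡ 22 (mod 169)
121^78 ≡ 1 (mod 169) ✓
Therefore the multiplicative order of 121 modulo 169 is 78.

78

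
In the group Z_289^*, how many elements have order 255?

0

φ(289) = φ(17^2) = 17·(17−1) = 272 = 2^4 · 17.
(Z/289Z)^× is cyclic (|G| = 272); a cyclic group of order m has exactly φ(d) elements of each order d | m, and none otherwise.
Since 255 ∤ 272, the count is 0.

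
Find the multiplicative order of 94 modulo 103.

34

By Lagrange's theorem, ord_103(94) divides φ(103) = 103 − 1 = 102 = 2 · 3 · 17.
Divisors of 102: 1, 2, 3, 6, 17, 34, 51, 102.
Test each divisor d:
94^1 ≡ 94 (mod 103)
94^2 ≡ 81 (mod 103)
94^3 ≡ 95 (mod 103)
94^6 ≡ 64 (mod 103)
94^17 ≡ 102 (mod 103)
94^34 ≡ 1 (mod 103) ✓
Therefore the multiplicative order of 94 modulo 103 is 34.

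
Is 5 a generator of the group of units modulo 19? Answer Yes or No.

φ(19) = 19 − 1 = 18 = 2 · 3^2.
An element g generates (Z/19Z)^× iff g^(18/q) ≢ 1 (mod 19) for each prime q ∈ {2, 3}.
5^9 ≡ 1 (mod 19)  [q = 2: ≡ 1 ✗]
5^6 ≡ 7 (mod 19)  [q = 3: ≢ 1 ✓]
5^9 ≡ 1 shows ord(5) | 9, strictly less than φ(19); not a primitive root.

No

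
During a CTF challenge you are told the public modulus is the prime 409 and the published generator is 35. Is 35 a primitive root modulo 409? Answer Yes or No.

φ(409) = 409 − 1 = 408 = 2^3 · 3 · 17.
It suffices to check that the order of 35 is not a proper divisor of 408: compute 35^(408/q) for q ∈ {2, 3, 17}.
35^204 ≡ 408 (mod 409)  [q = 2: ≢ 1 ✓]
35^136 ≡ 53 (mod 409)  [q = 3: ≢ 1 ✓]
35^24 ≡ 6 (mod 409)  [q = 17: ≢ 1 ✓]
Every test exponent gives a nontrivial residue, hence 35 generates the full group.

Yes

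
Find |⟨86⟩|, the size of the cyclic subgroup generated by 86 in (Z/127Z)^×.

126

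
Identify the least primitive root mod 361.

φ(361) = φ(19^2) = 19·(19−1) = 342 = 2 · 3^2 · 19.
g is a primitive root iff g^(342/q) ≢ 1 (mod 361) for each prime q ∈ {2, 3, 19}.
g = 2: 2^171 ≡ 360; 2^114 ≡ 292; 2^18 ≡ 58 — none is 1, so 2 is a primitive root.
So 2 is the smallest generator of (Z/361Z)^×.

2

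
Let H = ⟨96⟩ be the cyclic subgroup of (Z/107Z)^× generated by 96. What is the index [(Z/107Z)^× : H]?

ord(96) | φ(107) = 107 − 1 = 106 = 2 · 53.
Divisors of 106: 1, 2, 53, 106.
Compute 96^d (mod 107) for the divisors d until we hit 1:
96^1 ≡ 96 (mod 107)
96^2 ≡ 14 (mod 107)
96^53 ≡ 106 (mod 107)
96^106 ≡ 1 (mod 107) ✓
Thus |⟨96⟩| = ord(96) = 106.
The index is φ(107) / ord(96) = 106 / 106 = 1.

1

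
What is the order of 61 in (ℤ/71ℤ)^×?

70

The order of 61 must divide φ(71) = 71 − 1 = 70 = 2 · 5 · 7.
Divisors of 70: 1, 2, 5, 7, 10, 14, 35, 70.
Evaluate successive powers at the divisors of 70:
61^1 ≡ 61 (mod 71)
61^2 ≡ 29 (mod 71)
61^5 ≡ 39 (mod 71)
61^7 ≡ 66 (mod 71)
61^10 ≡ 30 (mod 71)
61^14 ≡ 25 (mod 71)
61^35 ≡ 70 (mod 71)
61^70 ≡ 1 (mod 71) ✓
The smallest such exponent is 70, so the order of 61 is 70.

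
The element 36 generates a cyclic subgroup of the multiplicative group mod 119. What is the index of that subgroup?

By Lagrange's theorem, ord_119(36) divides φ(119) = φ(7·17) = (7−1)·(17−1) = 6·16 = 96 = 2^5 · 3.
Divisors of 96: 1, 2, 3, 4, 6, 8, 12, 16, 24, 32, 48, 96.
Compute 36^d (mod 119) for the divisors d until we hit 1:
36^1 ≡ 36
36^2 ≡ 106
36^3 ≡ 8
36^4 ≡ 50
36^6 ≡ 64
36^8 ≡ 1
Thus |⟨36⟩| = ord(36) = 8.
[(Z/119Z)^× : ⟨36⟩] = 96/8 = 12.

12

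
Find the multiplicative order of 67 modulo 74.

ord(67) | φ(74) = φ(2)·φ(37) = 1·36 = 36 = 2^2 · 3^2.
Divisors of 36: 1, 2, 3, 4, 6, 9, 12, 18, 36.
Test each divisor d:
67^1 ≡ 67 (mod 74)
67^2 ≡ 49 (mod 74)
67^3 ≡ 27 (mod 74)
67^4 ≡ 33 (mod 74)
67^6 ≡ 63 (mod 74)
67^9 ≡ 73 (mod 74)
67^12 ≡ 47 (mod 74)
67^18 ≡ 1 (mod 74) ✓
Therefore the multiplicative order of 67 modulo 74 is 18.

18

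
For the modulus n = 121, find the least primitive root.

2

φ(121) = φ(11^2) = 11·(11−1) = 110 = 2 · 5 · 11.
g is a primitive root iff g^(110/q) ≢ 1 (mod 121) for each prime q ∈ {2, 5, 11}.
g = 2: 2^55 ≡ 120; 2^22 ≡ 81; 2^10 ≡ 56 — none is 1, so 2 is a primitive root.
So 2 is the smallest generator of (Z/121Z)^×.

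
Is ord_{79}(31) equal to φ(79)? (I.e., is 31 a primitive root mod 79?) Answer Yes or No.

No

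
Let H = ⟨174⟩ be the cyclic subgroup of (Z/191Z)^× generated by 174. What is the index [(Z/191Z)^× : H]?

ord(174) | φ(191) = 191 − 1 = 190 = 2 · 5 · 19.
Divisors of 190: 1, 2, 5, 10, 19, 38, 95, 190.
Evaluate successive powers at the divisors of 190:
174^1 ≡ 174 (mod 191)
174^2 ≡ 98 (mod 191)
174^5 ≡ 37 (mod 191)
174^10 ≡ 32 (mod 191)
174^19 ≡ 142 (mod 191)
174^38 ≡ 109 (mod 191)
174^95 ≡ 190 (mod 191)
174^190 ≡ 1 (mod 191) ✓
So ord_191(174) = 190, hence |⟨174⟩| = 190.
Index = |(Z/191Z)^×| / |⟨174⟩| = 190 / 190 = 1.

1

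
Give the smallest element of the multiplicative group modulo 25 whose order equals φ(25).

2

φ(25) = φ(5^2) = 5·(5−1) = 20 = 2^2 · 5.
g is a primitive root iff g^(20/q) ≢ 1 (mod 25) for each prime q ∈ {2, 5}.
g = 2: 2^10 ≡ 24; 2^4 ≡ 16 — none is 1, so 2 is a primitive root.
The smallest primitive root modulo 25 is 2.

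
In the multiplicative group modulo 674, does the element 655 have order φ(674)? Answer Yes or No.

Yes

φ(674) = φ(2)·φ(337) = 1·336 = 336 = 2^4 · 3 · 7.
655 is a primitive root mod 674 iff 655^(φ(674)/q) ≢ 1 for every prime q | φ(674), i.e. q ∈ {2, 3, 7}.
655^168 ≡ 673 (mod 674)  [q = 2: ≢ 1 ✓]
655^112 ≡ 465 (mod 674)  [q = 3: ≢ 1 ✓]
655^48 ≡ 79 (mod 674)  [q = 7: ≢ 1 ✓]
All checks pass, so 655 has order 336 and is a primitive root modulo 674.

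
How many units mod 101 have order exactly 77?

0

φ(101) = 101 − 1 = 100 = 2^2 · 5^2.
Since (Z/101Z)^× is cyclic of order 100, the number of elements of order d is φ(d) when d | 100 and 0 otherwise.
Since 77 ∤ 100, the count is 0.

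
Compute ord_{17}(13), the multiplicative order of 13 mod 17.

4

By Lagrange's theorem, ord_17(13) divides φ(17) = 17 − 1 = 16 = 2^4.
Divisors of 16: 1, 2, 4, 8, 16.
Compute 13^d (mod 17) for the divisors d until we hit 1:
13^1 ≡ 13 (mod 17)
13^2 ≡ 16 (mod 17)
13^4 ≡ 1 (mod 17) ✓
Hence ord(13) = 4.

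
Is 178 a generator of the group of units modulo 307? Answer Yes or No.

Yes

φ(307) = 307 − 1 = 306 = 2 · 3^2 · 17.
178 is a primitive root mod 307 iff 178^(φ(307)/q) ≢ 1 for every prime q | φ(307), i.e. q ∈ {2, 3, 17}.
178^153 ≡ 306 (mod 307)  [q = 2: ≢ 1 ✓]
178^102 ≡ 289 (mod 307)  [q = 3: ≢ 1 ✓]
178^18 ≡ 24 (mod 307)  [q = 17: ≢ 1 ✓]
All checks pass, so 178 has order 306 and is a primitive root modulo 307.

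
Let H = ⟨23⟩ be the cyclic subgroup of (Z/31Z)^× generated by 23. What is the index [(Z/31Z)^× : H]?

The order of 23 must divide φ(31) = 31 − 1 = 30 = 2 · 3 · 5.
Divisors of 30: 1, 2, 3, 5, 6, 10, 15, 30.
Compute 23^d (mod 31) for the divisors d until we hit 1:
23^1 ≡ 23 (mod 31)
23^2 ≡ 2 (mod 31)
23^3 ≡ 15 (mod 31)
23^5 ≡ 30 (mod 31)
23^6 ≡ 8 (mod 31)
23^10 ≡ 1 (mod 31) ✓
The order of 23 is 10, so the subgroup it generates has 10 elements.
The index is φ(31) / ord(23) = 30 / 10 = 3.

3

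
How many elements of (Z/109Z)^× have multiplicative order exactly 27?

18

φ(109) = 109 − 1 = 108 = 2^2 · 3^3.
Since (Z/109Z)^× is cyclic of order 108, the number of elements of order d is φ(d) when d | 108 and 0 otherwise.
27 = 3^3 divides 108, and φ(27) = 18.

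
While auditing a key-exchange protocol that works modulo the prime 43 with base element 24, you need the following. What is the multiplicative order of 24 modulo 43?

Since 24 ∈ (Z/43Z)^×, its order divides φ(43) = 43 − 1 = 42 = 2 · 3 · 7.
Divisors of 42: 1, 2, 3, 6, 7, 14, 21, 42.
Compute 24^d (mod 43) for the divisors d until we hit 1:
24^1 ≡ 24 (mod 43)
24^2 ≡ 17 (mod 43)
24^3 ≡ 21 (mod 43)
24^6 ≡ 11 (mod 43)
24^7 ≡ 6 (mod 43)
24^14 ≡ 36 (mod 43)
24^21 ≡ 1 (mod 43) ✓
Therefore the multiplicative order of 24 modulo 43 is 21.

21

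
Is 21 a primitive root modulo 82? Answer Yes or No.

No

φ(82) = φ(2)·φ(41) = 1·40 = 40 = 2^3 · 5.
Test 21^(40/q) mod 82 for each prime factor q of 40:
21^20 ≡ 1 (mod 82)  [q = 2: ≡ 1 ✗]
21^8 ≡ 37 (mod 82)  [q = 5: ≢ 1 ✓]
Since 21^20 ≡ 1, the order of 21 divides 20 < 40, so 21 is not a primitive root.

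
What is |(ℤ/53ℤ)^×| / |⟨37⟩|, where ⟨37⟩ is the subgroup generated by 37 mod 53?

ord(37) | φ(53) = 53 − 1 = 52 = 2^2 · 13.
Divisors of 52: 1, 2, 4, 13, 26, 52.
Check 37^d mod 53 for each divisor in increasing order:
37^1 ≡ 37 (mod 53)
37^2 ≡ 44 (mod 53)
37^4 ≡ 28 (mod 53)
37^13 ≡ 52 (mod 53)
37^26 ≡ 1 (mod 53) ✓
The order of 37 is 26, so the subgroup it generates has 26 elements.
The index is φ(53) / ord(37) = 52 / 26 = 2.

2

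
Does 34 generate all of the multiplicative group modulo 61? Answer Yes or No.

φ(61) = 61 − 1 = 60 = 2^2 · 3 · 5.
34 is a primitive root mod 61 iff 34^(φ(61)/q) ≢ 1 for every prime q | φ(61), i.e. q ∈ {2, 3, 5}.
34^30 ≡ 1 (mod 61)  [q = 2: ≡ 1 ✗]
34^20 ≡ 1 (mod 61)  [q = 3: ≡ 1 ✗]
34^12 ≡ 58 (mod 61)  [q = 5: ≢ 1 ✓]
The check at q = 2 fails, so 34 generates a proper subgroup.

No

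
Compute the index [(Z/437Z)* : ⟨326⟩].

ord(326) | φ(437) = φ(19·23) = (19−1)·(23−1) = 18·22 = 396 = 2^2 · 3^2 · 11.
Divisors of 396: 1, 2, 3, 4, 6, 9, 11, 12, 18, 22, 33, 36, 44, 66, 99, 132, 198, 396.
Check 326^d mod 437 for each divisor in increasing order:
326^1 ≡ 326 (mod 437)
326^2 ≡ 85 (mod 437)
326^3 ≡ 179 (mod 437)
326^4 ≡ 233 (mod 437)
326^6 ≡ 140 (mod 437)
326^9 ≡ 151 (mod 437)
326^11 ≡ 162 (mod 437)
326^12 ≡ 372 (mod 437)
326^18 ≡ 77 (mod 437)
326^22 ≡ 24 (mod 437)
326^33 ≡ 392 (mod 437)
326^36 ≡ 248 (mod 437)
326^44 ≡ 139 (mod 437)
326^66 ≡ 277 (mod 437)
326^99 ≡ 208 (mod 437)
326^132 ≡ 254 (mod 437)
326^198 ≡ 1 (mod 437) ✓
So ord_437(326) = 198, hence |⟨326⟩| = 198.
The index is φ(437) / ord(326) = 396 / 198 = 2.

2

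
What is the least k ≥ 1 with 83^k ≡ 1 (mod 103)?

51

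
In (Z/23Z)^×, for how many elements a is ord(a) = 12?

0

φ(23) = 23 − 1 = 22 = 2 · 11.
(Z/23Z)^× is cyclic (|G| = 22); a cyclic group of order m has exactly φ(d) elements of each order d | m, and none otherwise.
Here 22 is not a multiple of 12, so there are no elements of order 12.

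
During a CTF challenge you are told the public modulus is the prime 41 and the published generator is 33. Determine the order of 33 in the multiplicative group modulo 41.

Since 33 ∈ (Z/41Z)^×, its order divides φ(41) = 41 − 1 = 40 = 2^3 · 5.
Divisors of 40: 1, 2, 4, 5, 8, 10, 20, 40.
Check 33^d mod 41 for each divisor in increasing order:
33^1 ≡ 33 (mod 41)
33^2 ≡ 23 (mod 41)
33^4 ≡ 37 (mod 41)
33^5 ≡ 32 (mod 41)
33^8 ≡ 16 (mod 41)
33^10 ≡ 40 (mod 41)
33^20 ≡ 1 (mod 41) ✓
Hence ord(33) = 20.

20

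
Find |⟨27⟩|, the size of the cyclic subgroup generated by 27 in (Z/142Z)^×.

35

The order of 27 must divide φ(142) = φ(2)·φ(71) = 1·70 = 70 = 2 · 5 · 7.
Divisors of 70: 1, 2, 5, 7, 10, 14, 35, 70.
Test each divisor d:
27^1 ≡ 27
27^2 ≡ 19
27^5 ≡ 91
27^7 ≡ 25
27^10 ≡ 45
27^14 ≡ 57
27^35 ≡ 1
The smallest such exponent is 35, so the order of 27 is 35.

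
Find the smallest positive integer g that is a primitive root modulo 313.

10

φ(313) = 313 − 1 = 312 = 2^3 · 3 · 13.
Test candidates g = 2, 3, … against the prime factors q ∈ {2, 3, 13} of φ(313): g is a generator iff g^(312/q) ≢ 1 for every such q.
g = 2: 2^156 ≡ 1 — hits 1, so not a primitive root.
g = 3: 3^156 ≡ 1 — hits 1, so not a primitive root.
g = 4: 4^156 ≡ 1 — hits 1, so not a primitive root.
g = 5: 5^156 ≡ 312; 5^104 ≡ 1 — hits 1, so not a primitive root.
g = 6: 6^156 ≡ 1 — hits 1, so not a primitive root.
g = 7: 7^156 ≡ 312; 7^104 ≡ 1 — hits 1, so not a primitive root.
g = 8: 8^156 ≡ 1 — hits 1, so not a primitive root.
g = 9: 9^156 ≡ 1 — hits 1, so not a primitive root.
g = 10: 10^156 ≡ 312; 10^104 ≡ 214; 10^24 ≡ 103 — none is 1, so 10 is a primitive root.
Hence the least primitive root of 313 is 10.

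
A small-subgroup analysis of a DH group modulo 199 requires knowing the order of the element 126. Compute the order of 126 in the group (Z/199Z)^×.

99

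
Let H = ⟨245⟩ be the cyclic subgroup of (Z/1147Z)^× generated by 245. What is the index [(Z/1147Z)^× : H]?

By Lagrange's theorem, ord_1147(245) divides φ(1147) = φ(31·37) = (31−1)·(37−1) = 30·36 = 1080 = 2^3 · 3^3 · 5.
Divisors of 1080: 1, 2, 3, 4, 5, 6, 8, 9, 10, 12, 15, 18, 20, 24, 27, 30, 36, 40, 45, 54, 60, 72, 90, 108, 120, 135, 180, 216, 270, 360, 540, 1080.
Compute 245^d (mod 1147) for the divisors d until we hit 1:
245^1 ≡ 245 (mod 1147)
245^2 ≡ 381 (mod 1147)
245^3 ≡ 438 (mod 1147)
245^4 ≡ 639 (mod 1147)
245^5 ≡ 563 (mod 1147)
245^6 ≡ 295 (mod 1147)
245^8 ≡ 1136 (mod 1147)
245^9 ≡ 746 (mod 1147)
245^10 ≡ 397 (mod 1147)
245^12 ≡ 1000 (mod 1147)
245^15 ≡ 993 (mod 1147)
245^18 ≡ 221 (mod 1147)
245^20 ≡ 470 (mod 1147)
245^24 ≡ 963 (mod 1147)
245^27 ≡ 845 (mod 1147)
245^30 ≡ 776 (mod 1147)
245^36 ≡ 667 (mod 1147)
245^40 ≡ 676 (mod 1147)
245^45 ≡ 931 (mod 1147)
245^54 ≡ 591 (mod 1147)
245^60 ≡ 1 (mod 1147) ✓
So ord_1147(245) = 60, hence |⟨245⟩| = 60.
[(Z/1147Z)^× : ⟨245⟩] = 1080/60 = 18.

18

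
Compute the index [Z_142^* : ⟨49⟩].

2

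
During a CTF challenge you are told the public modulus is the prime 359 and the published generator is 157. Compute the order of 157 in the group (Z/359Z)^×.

Since 157 ∈ (Z/359Z)^×, its order divides φ(359) = 359 − 1 = 358 = 2 · 179.
Divisors of 358: 1, 2, 179, 358.
Check 157^d mod 359 for each divisor in increasing order:
157^1 ≡ 157
157^2 ≡ 237
157^179 ≡ 358
157^358 ≡ 1
Therefore the multiplicative order of 157 modulo 359 is 358.

358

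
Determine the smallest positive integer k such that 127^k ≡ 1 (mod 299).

66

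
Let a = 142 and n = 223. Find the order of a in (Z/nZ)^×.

Since 142 ∈ (Z/223Z)^×, its order divides φ(223) = 223 − 1 = 222 = 2 · 3 · 37.
Divisors of 222: 1, 2, 3, 6, 37, 74, 111, 222.
Check 142^d mod 223 for each divisor in increasing order:
142^1 ≡ 142 (mod 223)
142^2 ≡ 94 (mod 223)
142^3 ≡ 191 (mod 223)
142^6 ≡ 132 (mod 223)
142^37 ≡ 184 (mod 223)
142^74 ≡ 183 (mod 223)
142^111 ≡ 222 (mod 223)
142^222 ≡ 1 (mod 223) ✓
The smallest such exponent is 222, so the order of 142 is 222.

222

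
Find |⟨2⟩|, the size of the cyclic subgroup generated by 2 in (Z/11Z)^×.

The order of 2 must divide φ(11) = 11 − 1 = 10 = 2 · 5.
Divisors of 10: 1, 2, 5, 10.
Compute 2^d (mod 11) for the divisors d until we hit 1:
2^1 ≡ 2 (mod 11)
2^2 ≡ 4 (mod 11)
2^5 ≡ 10 (mod 11)
2^10 ≡ 1 (mod 11) ✓
The smallest such exponent is 10, so the order of 2 is 10.

10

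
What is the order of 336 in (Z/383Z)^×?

The order of 336 must divide φ(383) = 383 − 1 = 382 = 2 · 191.
Divisors of 382: 1, 2, 191, 382.
Test each divisor d:
336^1 ≡ 336 (mod 383)
336^2 ≡ 294 (mod 383)
336^191 ≡ 1 (mod 383) ✓
Hence ord(336) = 191.

191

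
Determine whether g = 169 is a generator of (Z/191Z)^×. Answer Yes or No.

φ(191) = 191 − 1 = 190 = 2 · 5 · 19.
Test 169^(190/q) mod 191 for each prime factor q of 190:
169^95 ≡ 1 (mod 191)  [q = 2: ≡ 1 ✗]
169^38 ≡ 49 (mod 191)  [q = 5: ≢ 1 ✓]
169^10 ≡ 125 (mod 191)  [q = 19: ≢ 1 ✓]
Since 169^95 ≡ 1, the order of 169 divides 95 < 190, so 169 is not a primitive root.

No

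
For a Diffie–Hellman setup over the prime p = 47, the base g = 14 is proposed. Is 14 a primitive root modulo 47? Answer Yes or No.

No

φ(47) = 47 − 1 = 46 = 2 · 23.
14 is a primitive root mod 47 iff 14^(φ(47)/q) ≢ 1 for every prime q | φ(47), i.e. q ∈ {2, 23}.
14^23 ≡ 1 (mod 47)  [q = 2: ≡ 1 ✗]
14^2 ≡ 8 (mod 47)  [q = 23: ≢ 1 ✓]
14^23 ≡ 1 shows ord(14) | 23, strictly less than φ(47); not a primitive root.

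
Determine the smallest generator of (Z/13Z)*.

2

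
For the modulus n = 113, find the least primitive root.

φ(113) = 113 − 1 = 112 = 2^4 · 7.
g is a primitive root iff g^(112/q) ≢ 1 (mod 113) for each prime q ∈ {2, 7}.
g = 2: 2^56 ≡ 1 — hits 1, so not a primitive root.
g = 3: 3^56 ≡ 112; 3^16 ≡ 49 — none is 1, so 3 is a primitive root.
The smallest primitive root modulo 113 is 3.

3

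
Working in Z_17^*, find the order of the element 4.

By Lagrange's theorem, ord_17(4) divides φ(17) = 17 − 1 = 16 = 2^4.
Divisors of 16: 1, 2, 4, 8, 16.
Compute 4^d (mod 17) for the divisors d until we hit 1:
4^1 ≡ 4 (mod 17)
4^2 ≡ 16 (mod 17)
4^4 ≡ 1 (mod 17) ✓
So ord_17(4) = 4.

4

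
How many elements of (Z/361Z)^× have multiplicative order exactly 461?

φ(361) = φ(19^2) = 19·(19−1) = 342 = 2 · 3^2 · 19.
In a cyclic group of order 342, there are φ(d) elements of order d for each divisor d of 342, and zero for non-divisors.
Here 342 is not a multiple of 461, so there are no elements of order 461.

0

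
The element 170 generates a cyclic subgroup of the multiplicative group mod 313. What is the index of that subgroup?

2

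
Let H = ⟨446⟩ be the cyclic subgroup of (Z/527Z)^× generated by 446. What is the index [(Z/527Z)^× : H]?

By Lagrange's theorem, ord_527(446) divides φ(527) = φ(17·31) = (17−1)·(31−1) = 16·30 = 480 = 2^5 · 3 · 5.
Divisors of 480: 1, 2, 3, 4, 5, 6, 8, 10, 12, 15, 16, 20, 24, 30, 32, 40, 48, 60, 80, 96, 120, 160, 240, 480.
Compute 446^d (mod 527) for the divisors d until we hit 1:
446^1 ≡ 446 (mod 527)
446^2 ≡ 237 (mod 527)
446^3 ≡ 302 (mod 527)
446^4 ≡ 307 (mod 527)
446^5 ≡ 429 (mod 527)
446^6 ≡ 33 (mod 527)
446^8 ≡ 443 (mod 527)
446^10 ≡ 118 (mod 527)
446^12 ≡ 35 (mod 527)
446^15 ≡ 30 (mod 527)
446^16 ≡ 205 (mod 527)
446^20 ≡ 222 (mod 527)
446^24 ≡ 171 (mod 527)
446^30 ≡ 373 (mod 527)
446^32 ≡ 392 (mod 527)
446^40 ≡ 273 (mod 527)
446^48 ≡ 256 (mod 527)
446^60 ≡ 1 (mod 527) ✓
So ord_527(446) = 60, hence |⟨446⟩| = 60.
The index is φ(527) / ord(446) = 480 / 60 = 8.

8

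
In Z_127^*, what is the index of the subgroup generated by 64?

ord(64) | φ(127) = 127 − 1 = 126 = 2 · 3^2 · 7.
Divisors of 126: 1, 2, 3, 6, 7, 9, 14, 18, 21, 42, 63, 126.
Compute 64^d (mod 127) for the divisors d until we hit 1:
64^1 ≡ 64 (mod 127)
64^2 ≡ 32 (mod 127)
64^3 ≡ 16 (mod 127)
64^6 ≡ 2 (mod 127)
64^7 ≡ 1 (mod 127) ✓
Thus |⟨64⟩| = ord(64) = 7.
[(Z/127Z)^× : ⟨64⟩] = 126/7 = 18.

18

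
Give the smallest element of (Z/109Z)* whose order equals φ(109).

φ(109) = 109 − 1 = 108 = 2^2 · 3^3.
g is a primitive root iff g^(108/q) ≢ 1 (mod 109) for each prime q ∈ {2, 3}.
g = 2: 2^54 ≡ 108; 2^36 ≡ 1 — hits 1, so not a primitive root.
g = 3: 3^54 ≡ 1 — hits 1, so not a primitive root.
g = 4: 4^54 ≡ 1 — hits 1, so not a primitive root.
g = 5: 5^54 ≡ 1 — hits 1, so not a primitive root.
g = 6: 6^54 ≡ 108; 6^36 ≡ 63 — none is 1, so 6 is a primitive root.
So 6 is the smallest generator of (Z/109Z)^×.

6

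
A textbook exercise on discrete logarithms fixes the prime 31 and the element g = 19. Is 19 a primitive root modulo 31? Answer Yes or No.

No

φ(31) = 31 − 1 = 30 = 2 · 3 · 5.
19 is a primitive root mod 31 iff 19^(φ(31)/q) ≢ 1 for every prime q | φ(31), i.e. q ∈ {2, 3, 5}.
19^15 ≡ 1 (mod 31)  [q = 2: ≡ 1 ✗]
19^10 ≡ 25 (mod 31)  [q = 3: ≢ 1 ✓]
19^6 ≡ 2 (mod 31)  [q = 5: ≢ 1 ✓]
Since 19^15 ≡ 1, the order of 19 divides 15 < 30, so 19 is not a primitive root.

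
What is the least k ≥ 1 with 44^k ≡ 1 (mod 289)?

272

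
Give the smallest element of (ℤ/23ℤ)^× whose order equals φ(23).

φ(23) = 23 − 1 = 22 = 2 · 11.
g is a primitive root iff g^(22/q) ≢ 1 (mod 23) for each prime q ∈ {2, 11}.
g = 2: 2^11 ≡ 1 — hits 1, so not a primitive root.
g = 3: 3^11 ≡ 1 — hits 1, so not a primitive root.
g = 4: 4^11 ≡ 1 — hits 1, so not a primitive root.
g = 5: 5^11 ≡ 22; 5^2 ≡ 2 — none is 1, so 5 is a primitive root.
The smallest primitive root modulo 23 is 5.

5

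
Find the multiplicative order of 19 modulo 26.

12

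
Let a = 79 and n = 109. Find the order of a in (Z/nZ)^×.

108

ord(79) | φ(109) = 109 − 1 = 108 = 2^2 · 3^3.
Divisors of 108: 1, 2, 3, 4, 6, 9, 12, 18, 27, 36, 54, 108.
Evaluate successive powers at the divisors of 108:
79^1 ≡ 79
79^2 ≡ 28
79^3 ≡ 32
79^4 ≡ 21
79^6 ≡ 43
79^9 ≡ 68
79^12 ≡ 105
79^18 ≡ 46
79^27 ≡ 76
79^36 ≡ 45
79^54 ≡ 108
79^108 ≡ 1
The smallest such exponent is 108, so the order of 79 is 108.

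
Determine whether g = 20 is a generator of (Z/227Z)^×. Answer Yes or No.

φ(227) = 227 − 1 = 226 = 2 · 113.
It suffices to check that the order of 20 is not a proper divisor of 226: compute 20^(226/q) for q ∈ {2, 113}.
20^113 ≡ 226 (mod 227)  [q = 2: ≢ 1 ✓]
20^2 ≡ 173 (mod 227)  [q = 113: ≢ 1 ✓]
None equal 1, so ord_227(20) = 226: 20 is a primitive root.

Yes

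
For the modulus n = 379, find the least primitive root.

2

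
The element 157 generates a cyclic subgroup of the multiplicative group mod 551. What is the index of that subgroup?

ord(157) | φ(551) = φ(19·29) = (19−1)·(29−1) = 18·28 = 504 = 2^3 · 3^2 · 7.
Divisors of 504: 1, 2, 3, 4, 6, 7, 8, 9, 12, 14, 18, 21, 24, 28, 36, 42, 56, 63, 72, 84, 126, 168, 252, 504.
Evaluate successive powers at the divisors of 504:
157^1 ≡ 157
157^2 ≡ 405
157^3 ≡ 220
157^4 ≡ 378
157^6 ≡ 463
157^7 ≡ 510
157^8 ≡ 175
157^9 ≡ 476
157^12 ≡ 30
157^14 ≡ 28
157^18 ≡ 115
157^21 ≡ 505
157^24 ≡ 349
157^28 ≡ 233
157^36 ≡ 1
So ord_551(157) = 36, hence |⟨157⟩| = 36.
The index is φ(551) / ord(157) = 504 / 36 = 14.

14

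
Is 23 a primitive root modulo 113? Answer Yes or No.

Yes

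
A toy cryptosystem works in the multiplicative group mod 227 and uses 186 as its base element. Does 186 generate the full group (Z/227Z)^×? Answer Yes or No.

No

φ(227) = 227 − 1 = 226 = 2 · 113.
It suffices to check that the order of 186 is not a proper divisor of 226: compute 186^(226/q) for q ∈ {2, 113}.
186^113 ≡ 1 (mod 227)  [q = 2: ≡ 1 ✗]
186^2 ≡ 92 (mod 227)  [q = 113: ≢ 1 ✓]
186^113 ≡ 1 shows ord(186) | 113, strictly less than φ(227); not a primitive root.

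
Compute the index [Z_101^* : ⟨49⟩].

ord(49) | φ(101) = 101 − 1 = 100 = 2^2 · 5^2.
Divisors of 100: 1, 2, 4, 5, 10, 20, 25, 50, 100.
Evaluate successive powers at the divisors of 100:
49^1 ≡ 49 (mod 101)
49^2 ≡ 78 (mod 101)
49^4 ≡ 24 (mod 101)
49^5 ≡ 65 (mod 101)
49^10 ≡ 84 (mod 101)
49^20 ≡ 87 (mod 101)
49^25 ≡ 100 (mod 101)
49^50 ≡ 1 (mod 101) ✓
Thus |⟨49⟩| = ord(49) = 50.
Index = |(Z/101Z)^×| / |⟨49⟩| = 100 / 50 = 2.

2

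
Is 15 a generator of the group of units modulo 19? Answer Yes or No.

Yes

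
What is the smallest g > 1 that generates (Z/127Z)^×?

3

φ(127) = 127 − 1 = 126 = 2 · 3^2 · 7.
g is a primitive root iff g^(126/q) ≢ 1 (mod 127) for each prime q ∈ {2, 3, 7}.
g = 2: 2^63 ≡ 1 — hits 1, so not a primitive root.
g = 3: 3^63 ≡ 126; 3^42 ≡ 107; 3^18 ≡ 4 — none is 1, so 3 is a primitive root.
The smallest primitive root modulo 127 is 3.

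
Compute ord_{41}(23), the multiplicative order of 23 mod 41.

10

ord(23) | φ(41) = 41 − 1 = 40 = 2^3 · 5.
Divisors of 40: 1, 2, 4, 5, 8, 10, 20, 40.
Check 23^d mod 41 for each divisor in increasing order:
23^1 ≡ 23
23^2 ≡ 37
23^4 ≡ 16
23^5 ≡ 40
23^8 ≡ 10
23^10 ≡ 1
The smallest such exponent is 10, so the order of 23 is 10.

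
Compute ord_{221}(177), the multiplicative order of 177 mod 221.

16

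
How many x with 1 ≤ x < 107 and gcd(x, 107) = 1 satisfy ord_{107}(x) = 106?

52

φ(107) = 107 − 1 = 106 = 2 · 53.
(Z/107Z)^× is cyclic (|G| = 106); a cyclic group of order m has exactly φ(d) elements of each order d | m, and none otherwise.
106 = 2 · 53 divides 106, and φ(106) = 52.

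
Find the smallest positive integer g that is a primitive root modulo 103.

φ(103) = 103 − 1 = 102 = 2 · 3 · 17.
Test candidates g = 2, 3, … against the prime factors q ∈ {2, 3, 17} of φ(103): g is a generator iff g^(102/q) ≢ 1 for every such q.
g = 2: 2^51 ≡ 1 — hits 1, so not a primitive root.
g = 3: 3^51 ≡ 102; 3^34 ≡ 1 — hits 1, so not a primitive root.
g = 4: 4^51 ≡ 1 — hits 1, so not a primitive root.
g = 5: 5^51 ≡ 102; 5^34 ≡ 56; 5^6 ≡ 72 — none is 1, so 5 is a primitive root.
The smallest primitive root modulo 103 is 5.

5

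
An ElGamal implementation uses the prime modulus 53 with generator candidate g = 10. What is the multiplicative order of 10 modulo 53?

13

By Lagrange's theorem, ord_53(10) divides φ(53) = 53 − 1 = 52 = 2^2 · 13.
Divisors of 52: 1, 2, 4, 13, 26, 52.
Compute 10^d (mod 53) for the divisors d until we hit 1:
10^1 ≡ 10 (mod 53)
10^2 ≡ 47 (mod 53)
10^4 ≡ 36 (mod 53)
10^13 ≡ 1 (mod 53) ✓
The smallest such exponent is 13, so the order of 10 is 13.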